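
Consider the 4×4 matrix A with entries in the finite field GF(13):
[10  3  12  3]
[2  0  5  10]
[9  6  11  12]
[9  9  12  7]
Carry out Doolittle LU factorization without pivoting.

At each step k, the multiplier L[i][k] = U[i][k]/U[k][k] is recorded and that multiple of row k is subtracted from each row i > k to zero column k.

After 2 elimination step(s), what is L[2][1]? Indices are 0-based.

L[2][1] = 1

[col 0] pivot 10
  R1 -= 8*R0 → (0, 2, 0, 12)  (L[1][0] := 8)
  R2 -= 10*R0 → (0, 2, 8, 8)  (L[2][0] := 10)
  R3 -= 10*R0 → (0, 5, 9, 3)  (L[3][0] := 10)
[col 1] pivot 2
  R2 -= 1*R1 → (0, 0, 8, 9)  (L[2][1] := 1)
  R3 -= 9*R1 → (0, 0, 9, 12)  (L[3][1] := 9)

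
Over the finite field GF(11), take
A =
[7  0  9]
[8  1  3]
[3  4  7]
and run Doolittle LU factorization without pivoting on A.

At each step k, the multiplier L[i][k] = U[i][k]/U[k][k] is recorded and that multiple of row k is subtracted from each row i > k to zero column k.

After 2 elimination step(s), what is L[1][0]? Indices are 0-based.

L[1][0] = 9

[col 0] pivot 7
  R1 -= 9*R0 → (0, 1, 10)  (L[1][0] := 9)
  R2 -= 2*R0 → (0, 4, 0)  (L[2][0] := 2)
[col 1] pivot 1
  R2 -= 4*R1 → (0, 0, 4)  (L[2][1] := 4)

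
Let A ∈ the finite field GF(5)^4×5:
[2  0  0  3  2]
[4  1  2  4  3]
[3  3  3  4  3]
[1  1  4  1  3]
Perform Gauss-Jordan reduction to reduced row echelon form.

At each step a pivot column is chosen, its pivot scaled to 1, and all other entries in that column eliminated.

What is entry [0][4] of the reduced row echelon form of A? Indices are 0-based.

M[0][4] = 1

step 1: normalize row 0 (÷2) = (1, 0, 0, 4, 1)
  row 1: subtract 4×row0 = (0, 1, 2, 3, 4)
  row 2: subtract 3×row0 = (0, 3, 3, 2, 0)
  row 3: subtract 1×row0 = (0, 1, 4, 2, 2)
step 2: normalize row 1 (÷1) = (0, 1, 2, 3, 4)
  row 2: subtract 3×row1 = (0, 0, 2, 3, 3)
  row 3: subtract 1×row1 = (0, 0, 2, 4, 3)
step 3: normalize row 2 (÷2) = (0, 0, 1, 4, 4)
  row 1: subtract 2×row2 = (0, 1, 0, 0, 1)
  row 3: subtract 2×row2 = (0, 0, 0, 1, 0)
step 4: normalize row 3 (÷1) = (0, 0, 0, 1, 0)
  row 0: subtract 4×row3 = (1, 0, 0, 0, 1)
  row 2: subtract 4×row3 = (0, 0, 1, 0, 4)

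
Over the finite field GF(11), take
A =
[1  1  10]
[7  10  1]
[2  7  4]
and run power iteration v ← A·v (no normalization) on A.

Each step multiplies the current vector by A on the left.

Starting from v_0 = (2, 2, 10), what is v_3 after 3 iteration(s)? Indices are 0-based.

v_3 = (7, 9, 6)

v_0 = (2, 2, 10).
v_1 = A·v_0 = (5, 0, 3).
v_2 = A·v_1 = (2, 5, 0).
v_3 = A·v_2 = (7, 9, 6).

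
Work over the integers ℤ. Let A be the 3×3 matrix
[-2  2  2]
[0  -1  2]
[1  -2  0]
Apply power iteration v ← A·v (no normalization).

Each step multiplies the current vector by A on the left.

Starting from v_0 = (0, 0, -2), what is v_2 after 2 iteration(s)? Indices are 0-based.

v_0 = (0, 0, -2).
v_1 = A·v_0 = (-4, -4, 0).
v_2 = A·v_1 = (0, 4, 4).

v_2 = (0, 4, 4)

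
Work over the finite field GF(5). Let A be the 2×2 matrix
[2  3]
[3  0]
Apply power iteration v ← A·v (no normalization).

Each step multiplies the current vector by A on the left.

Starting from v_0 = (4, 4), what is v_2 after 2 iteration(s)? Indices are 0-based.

v_0 = (4, 4).
v_1 = A·v_0 = (0, 2).
v_2 = A·v_1 = (1, 0).

v_2 = (1, 0)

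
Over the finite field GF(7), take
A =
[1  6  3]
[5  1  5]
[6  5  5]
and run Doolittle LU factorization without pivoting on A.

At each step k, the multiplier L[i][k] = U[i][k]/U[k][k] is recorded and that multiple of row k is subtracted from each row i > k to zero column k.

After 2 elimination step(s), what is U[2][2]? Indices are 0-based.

U[2][2] = 3

Step 1: pivot at (0,0) is 1.
  row1 ← row1 − (5)·row0  ⇒  L[1][0]=5, U row1=(0, 6, 4)
  row2 ← row2 − (6)·row0  ⇒  L[2][0]=6, U row2=(0, 4, 1)
Step 2: pivot at (1,1) is 6.
  row2 ← row2 − (3)·row1  ⇒  L[2][1]=3, U row2=(0, 0, 3)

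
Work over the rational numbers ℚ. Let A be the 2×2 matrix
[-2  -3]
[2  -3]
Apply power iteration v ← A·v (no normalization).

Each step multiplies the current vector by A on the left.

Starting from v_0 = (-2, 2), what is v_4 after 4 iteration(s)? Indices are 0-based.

v_0 = (-2, 2).
v_1 = A·v_0 = (-2, -10).
v_2 = A·v_1 = (34, 26).
v_3 = A·v_2 = (-146, -10).
v_4 = A·v_3 = (322, -262).

v_4 = (322, -262)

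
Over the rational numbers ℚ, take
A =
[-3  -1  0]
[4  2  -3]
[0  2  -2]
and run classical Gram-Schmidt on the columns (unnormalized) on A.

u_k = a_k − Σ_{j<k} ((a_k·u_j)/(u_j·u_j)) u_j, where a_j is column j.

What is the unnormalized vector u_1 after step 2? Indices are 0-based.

u_1 = (8/25, 6/25, 2)

Step 1: u_0 = a_0 = (-3, 4, 0).
Step 2: u_1 = a_1 − (11/25)·u_0 = (8/25, 6/25, 2).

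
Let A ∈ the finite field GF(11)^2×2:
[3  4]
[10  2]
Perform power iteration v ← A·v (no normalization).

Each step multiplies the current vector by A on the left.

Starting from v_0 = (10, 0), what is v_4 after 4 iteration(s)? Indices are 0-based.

v_4 = (9, 3)

v_0 = (10, 0).
v_1 = A·v_0 = (8, 1).
v_2 = A·v_1 = (6, 5).
v_3 = A·v_2 = (5, 4).
v_4 = A·v_3 = (9, 3).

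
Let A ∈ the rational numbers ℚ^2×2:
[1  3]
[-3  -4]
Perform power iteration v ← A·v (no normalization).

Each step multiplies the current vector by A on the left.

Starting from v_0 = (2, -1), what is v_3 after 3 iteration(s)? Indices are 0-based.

v_3 = (26, -23)

v_0 = (2, -1).
v_1 = A·v_0 = (-1, -2).
v_2 = A·v_1 = (-7, 11).
v_3 = A·v_2 = (26, -23).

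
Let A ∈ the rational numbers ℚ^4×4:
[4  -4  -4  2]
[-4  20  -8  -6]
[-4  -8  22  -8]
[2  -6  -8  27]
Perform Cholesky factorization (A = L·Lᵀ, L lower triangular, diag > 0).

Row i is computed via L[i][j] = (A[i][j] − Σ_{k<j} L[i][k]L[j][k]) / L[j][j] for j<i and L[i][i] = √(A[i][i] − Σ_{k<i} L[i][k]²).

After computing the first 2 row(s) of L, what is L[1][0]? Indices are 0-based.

L[1][0] = -2

Step 1: L[0][0] = √(4) = 2.
  L[1][0] = (-4) / L[0][0] = -2.
Step 2: L[1][1] = √(16) = 4.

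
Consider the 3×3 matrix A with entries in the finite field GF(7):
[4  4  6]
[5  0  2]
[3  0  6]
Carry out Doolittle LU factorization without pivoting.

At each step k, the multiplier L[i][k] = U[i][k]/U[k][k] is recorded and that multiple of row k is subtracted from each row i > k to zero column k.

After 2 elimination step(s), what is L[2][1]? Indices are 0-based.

L[2][1] = 2

Step 1: pivot at (0,0) is 4.
  row1 ← row1 − (3)·row0  ⇒  L[1][0]=3, U row1=(0, 2, 5)
  row2 ← row2 − (6)·row0  ⇒  L[2][0]=6, U row2=(0, 4, 5)
Step 2: pivot at (1,1) is 2.
  row2 ← row2 − (2)·row1  ⇒  L[2][1]=2, U row2=(0, 0, 2)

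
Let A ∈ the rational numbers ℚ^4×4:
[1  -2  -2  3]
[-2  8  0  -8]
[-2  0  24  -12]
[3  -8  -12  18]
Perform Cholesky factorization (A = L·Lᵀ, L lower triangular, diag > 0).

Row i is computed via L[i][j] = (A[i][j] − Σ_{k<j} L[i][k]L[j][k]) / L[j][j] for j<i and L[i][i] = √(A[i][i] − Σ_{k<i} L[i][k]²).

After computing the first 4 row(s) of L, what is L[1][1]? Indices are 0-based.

Step 1: L[0][0] = √(1) = 1.
  L[1][0] = (-2) / L[0][0] = -2.
Step 2: L[1][1] = √(4) = 2.
  L[2][0] = (-2) / L[0][0] = -2.
  L[2][1] = (-4) / L[1][1] = -2.
Step 3: L[2][2] = √(16) = 4.
  L[3][0] = (3) / L[0][0] = 3.
  L[3][1] = (-2) / L[1][1] = -1.
  L[3][2] = (-8) / L[2][2] = -2.
Step 4: L[3][3] = √(4) = 2.

L[1][1] = 2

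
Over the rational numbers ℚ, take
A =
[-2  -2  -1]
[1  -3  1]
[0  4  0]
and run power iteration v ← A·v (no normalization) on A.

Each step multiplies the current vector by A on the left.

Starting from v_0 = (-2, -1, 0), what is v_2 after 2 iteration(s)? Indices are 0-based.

v_2 = (-10, -1, 4)

v_0 = (-2, -1, 0).
v_1 = A·v_0 = (6, 1, -4).
v_2 = A·v_1 = (-10, -1, 4).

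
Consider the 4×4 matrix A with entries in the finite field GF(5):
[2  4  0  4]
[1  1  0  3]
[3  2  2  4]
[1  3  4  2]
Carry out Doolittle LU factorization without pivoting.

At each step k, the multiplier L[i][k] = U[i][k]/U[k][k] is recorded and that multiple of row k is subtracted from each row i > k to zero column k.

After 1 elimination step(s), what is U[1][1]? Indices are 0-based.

[col 0] pivot 2
  R1 -= 3*R0 → (0, 4, 0, 1)  (L[1][0] := 3)
  R2 -= 4*R0 → (0, 1, 2, 3)  (L[2][0] := 4)
  R3 -= 3*R0 → (0, 1, 4, 0)  (L[3][0] := 3)

U[1][1] = 4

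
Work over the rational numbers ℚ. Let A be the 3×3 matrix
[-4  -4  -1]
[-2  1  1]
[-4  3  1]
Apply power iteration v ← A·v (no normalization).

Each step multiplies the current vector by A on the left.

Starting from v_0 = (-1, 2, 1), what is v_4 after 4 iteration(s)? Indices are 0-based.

v_4 = (-120, 474, 874)

v_0 = (-1, 2, 1).
v_1 = A·v_0 = (-5, 5, 11).
v_2 = A·v_1 = (-11, 26, 46).
v_3 = A·v_2 = (-106, 94, 168).
v_4 = A·v_3 = (-120, 474, 874).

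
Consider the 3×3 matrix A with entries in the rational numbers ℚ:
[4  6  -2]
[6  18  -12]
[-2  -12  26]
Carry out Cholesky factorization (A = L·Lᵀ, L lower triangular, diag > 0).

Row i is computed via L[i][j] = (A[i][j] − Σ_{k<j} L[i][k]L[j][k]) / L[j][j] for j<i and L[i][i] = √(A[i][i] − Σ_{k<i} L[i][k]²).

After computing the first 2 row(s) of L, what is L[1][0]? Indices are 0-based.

L[1][0] = 3

Step 1: L[0][0] = √(4) = 2.
  L[1][0] = (6) / L[0][0] = 3.
Step 2: L[1][1] = √(9) = 3.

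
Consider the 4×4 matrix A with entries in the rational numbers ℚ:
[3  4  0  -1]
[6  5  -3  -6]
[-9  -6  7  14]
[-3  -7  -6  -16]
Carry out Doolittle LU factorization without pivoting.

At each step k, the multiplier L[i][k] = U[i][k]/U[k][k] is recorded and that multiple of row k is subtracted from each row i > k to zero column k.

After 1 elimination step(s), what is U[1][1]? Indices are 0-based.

Step 1: pivot at (0,0) is 3.
  row1 ← row1 − (2)·row0  ⇒  L[1][0]=2, U row1=(0, -3, -3, -4)
  row2 ← row2 − (-3)·row0  ⇒  L[2][0]=-3, U row2=(0, 6, 7, 11)
  row3 ← row3 − (-1)·row0  ⇒  L[3][0]=-1, U row3=(0, -3, -6, -17)

U[1][1] = -3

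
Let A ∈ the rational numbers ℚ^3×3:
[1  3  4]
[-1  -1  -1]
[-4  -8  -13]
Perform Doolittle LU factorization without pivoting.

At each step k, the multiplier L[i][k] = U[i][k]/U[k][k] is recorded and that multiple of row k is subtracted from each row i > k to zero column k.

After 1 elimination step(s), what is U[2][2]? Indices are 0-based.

[col 0] pivot 1
  R1 -= -1*R0 → (0, 2, 3)  (L[1][0] := -1)
  R2 -= -4*R0 → (0, 4, 3)  (L[2][0] := -4)

U[2][2] = 3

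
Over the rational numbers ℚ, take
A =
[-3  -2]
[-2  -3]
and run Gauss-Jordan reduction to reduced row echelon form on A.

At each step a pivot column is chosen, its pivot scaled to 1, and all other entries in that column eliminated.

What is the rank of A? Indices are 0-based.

rank = 2

pivot(0,0)=-3: scale R0 → (1, 2/3)
  clear (1,0): R1 −= (-2)R0 → (0, -5/3)
pivot(1,1)=-5/3: scale R1 → (0, 1)
  clear (0,1): R0 −= (2/3)R1 → (1, 0)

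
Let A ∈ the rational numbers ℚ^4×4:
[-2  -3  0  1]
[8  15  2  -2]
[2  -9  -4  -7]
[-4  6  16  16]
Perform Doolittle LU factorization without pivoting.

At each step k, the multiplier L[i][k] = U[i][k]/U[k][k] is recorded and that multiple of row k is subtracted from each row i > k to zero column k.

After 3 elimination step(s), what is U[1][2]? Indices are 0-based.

U[1][2] = 2

[col 0] pivot -2
  R1 -= -4*R0 → (0, 3, 2, 2)  (L[1][0] := -4)
  R2 -= -1*R0 → (0, -12, -4, -6)  (L[2][0] := -1)
  R3 -= 2*R0 → (0, 12, 16, 14)  (L[3][0] := 2)
[col 1] pivot 3
  R2 -= -4*R1 → (0, 0, 4, 2)  (L[2][1] := -4)
  R3 -= 4*R1 → (0, 0, 8, 6)  (L[3][1] := 4)
[col 2] pivot 4
  R3 -= 2*R2 → (0, 0, 0, 2)  (L[3][2] := 2)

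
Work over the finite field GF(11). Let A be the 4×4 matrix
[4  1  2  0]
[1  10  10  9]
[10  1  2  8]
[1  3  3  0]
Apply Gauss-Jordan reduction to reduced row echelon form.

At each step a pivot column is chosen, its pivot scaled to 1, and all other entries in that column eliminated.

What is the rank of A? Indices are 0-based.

rank = 4

[1] R0 /= 4  ⇒  (1, 3, 6, 0)
     R1 -= 1·R0  ⇒  (0, 7, 4, 9)
     R2 -= 10·R0  ⇒  (0, 4, 8, 8)
     R3 -= 1·R0  ⇒  (0, 0, 8, 0)
[2] R1 /= 7  ⇒  (0, 1, 10, 6)
     R0 -= 3·R1  ⇒  (1, 0, 9, 4)
     R2 -= 4·R1  ⇒  (0, 0, 1, 6)
[3] R2 /= 1  ⇒  (0, 0, 1, 6)
     R0 -= 9·R2  ⇒  (1, 0, 0, 5)
     R1 -= 10·R2  ⇒  (0, 1, 0, 1)
     R3 -= 8·R2  ⇒  (0, 0, 0, 7)
[4] R3 /= 7  ⇒  (0, 0, 0, 1)
     R0 -= 5·R3  ⇒  (1, 0, 0, 0)
     R1 -= 1·R3  ⇒  (0, 1, 0, 0)
     R2 -= 6·R3  ⇒  (0, 0, 1, 0)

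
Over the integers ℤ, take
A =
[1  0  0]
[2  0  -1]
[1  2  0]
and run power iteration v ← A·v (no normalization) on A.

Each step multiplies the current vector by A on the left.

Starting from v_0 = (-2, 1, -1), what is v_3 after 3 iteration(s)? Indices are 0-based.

v_3 = (-2, 4, -10)

v_0 = (-2, 1, -1).
v_1 = A·v_0 = (-2, -3, 0).
v_2 = A·v_1 = (-2, -4, -8).
v_3 = A·v_2 = (-2, 4, -10).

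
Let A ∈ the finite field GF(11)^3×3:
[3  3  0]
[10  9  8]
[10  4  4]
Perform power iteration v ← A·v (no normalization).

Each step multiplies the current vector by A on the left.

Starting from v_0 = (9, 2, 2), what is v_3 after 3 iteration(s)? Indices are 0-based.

v_3 = (1, 2, 10)

v_0 = (9, 2, 2).
v_1 = A·v_0 = (0, 3, 7).
v_2 = A·v_1 = (9, 6, 7).
v_3 = A·v_2 = (1, 2, 10).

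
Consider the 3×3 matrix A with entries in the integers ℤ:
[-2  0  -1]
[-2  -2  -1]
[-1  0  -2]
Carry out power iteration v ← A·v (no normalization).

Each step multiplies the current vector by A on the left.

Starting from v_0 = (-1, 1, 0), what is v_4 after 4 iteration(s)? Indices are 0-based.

v_4 = (-41, -89, -40)

v_0 = (-1, 1, 0).
v_1 = A·v_0 = (2, 0, 1).
v_2 = A·v_1 = (-5, -5, -4).
v_3 = A·v_2 = (14, 24, 13).
v_4 = A·v_3 = (-41, -89, -40).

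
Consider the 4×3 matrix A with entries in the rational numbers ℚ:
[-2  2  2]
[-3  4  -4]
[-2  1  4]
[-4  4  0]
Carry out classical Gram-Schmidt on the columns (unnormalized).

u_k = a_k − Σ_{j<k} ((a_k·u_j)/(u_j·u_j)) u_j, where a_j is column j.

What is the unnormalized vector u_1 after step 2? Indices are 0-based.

Step 1: u_0 = a_0 = (-2, -3, -2, -4).
Step 2: u_1 = a_1 − (-34/33)·u_0 = (-2/33, 10/11, -35/33, -4/33).

u_1 = (-2/33, 10/11, -35/33, -4/33)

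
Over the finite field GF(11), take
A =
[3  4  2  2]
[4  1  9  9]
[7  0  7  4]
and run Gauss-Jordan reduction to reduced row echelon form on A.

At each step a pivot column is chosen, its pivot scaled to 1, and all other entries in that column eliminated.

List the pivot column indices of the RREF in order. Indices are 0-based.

pivot columns: 0, 1, 2

pivot(0,0)=3: scale R0 → (1, 5, 8, 8)
  clear (1,0): R1 −= (4)R0 → (0, 3, 10, 10)
  clear (2,0): R2 −= (7)R0 → (0, 9, 6, 3)
pivot(1,1)=3: scale R1 → (0, 1, 7, 7)
  clear (0,1): R0 −= (5)R1 → (1, 0, 6, 6)
  clear (2,1): R2 −= (9)R1 → (0, 0, 9, 6)
pivot(2,2)=9: scale R2 → (0, 0, 1, 8)
  clear (0,2): R0 −= (6)R2 → (1, 0, 0, 2)
  clear (1,2): R1 −= (7)R2 → (0, 1, 0, 6)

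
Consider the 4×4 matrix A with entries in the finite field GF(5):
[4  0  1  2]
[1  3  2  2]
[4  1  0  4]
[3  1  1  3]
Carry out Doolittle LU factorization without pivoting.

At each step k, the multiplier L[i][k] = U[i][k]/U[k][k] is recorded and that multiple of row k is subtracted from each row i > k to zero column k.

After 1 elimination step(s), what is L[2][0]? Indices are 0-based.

L[2][0] = 1

[col 0] pivot 4
  R1 -= 4*R0 → (0, 3, 3, 4)  (L[1][0] := 4)
  R2 -= 1*R0 → (0, 1, 4, 2)  (L[2][0] := 1)
  R3 -= 2*R0 → (0, 1, 4, 4)  (L[3][0] := 2)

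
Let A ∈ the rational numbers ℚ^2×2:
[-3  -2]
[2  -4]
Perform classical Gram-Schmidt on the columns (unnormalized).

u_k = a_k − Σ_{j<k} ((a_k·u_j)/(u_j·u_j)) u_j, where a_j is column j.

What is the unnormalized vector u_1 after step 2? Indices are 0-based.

Step 1: u_0 = a_0 = (-3, 2).
Step 2: u_1 = a_1 − (-2/13)·u_0 = (-32/13, -48/13).

u_1 = (-32/13, -48/13)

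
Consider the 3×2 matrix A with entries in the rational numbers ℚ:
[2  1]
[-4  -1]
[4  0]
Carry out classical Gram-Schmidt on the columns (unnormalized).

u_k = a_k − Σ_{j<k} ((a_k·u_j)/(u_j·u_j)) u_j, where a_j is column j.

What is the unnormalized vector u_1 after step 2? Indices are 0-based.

u_1 = (2/3, -1/3, -2/3)

Step 1: u_0 = a_0 = (2, -4, 4).
Step 2: u_1 = a_1 − (1/6)·u_0 = (2/3, -1/3, -2/3).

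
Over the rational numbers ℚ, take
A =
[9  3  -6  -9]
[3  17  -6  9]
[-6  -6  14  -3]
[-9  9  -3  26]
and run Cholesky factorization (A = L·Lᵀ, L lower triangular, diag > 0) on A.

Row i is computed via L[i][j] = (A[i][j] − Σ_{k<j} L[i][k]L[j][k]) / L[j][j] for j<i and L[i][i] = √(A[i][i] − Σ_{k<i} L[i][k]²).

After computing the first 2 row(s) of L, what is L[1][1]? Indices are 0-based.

Step 1: L[0][0] = √(9) = 3.
  L[1][0] = (3) / L[0][0] = 1.
Step 2: L[1][1] = √(16) = 4.

L[1][1] = 4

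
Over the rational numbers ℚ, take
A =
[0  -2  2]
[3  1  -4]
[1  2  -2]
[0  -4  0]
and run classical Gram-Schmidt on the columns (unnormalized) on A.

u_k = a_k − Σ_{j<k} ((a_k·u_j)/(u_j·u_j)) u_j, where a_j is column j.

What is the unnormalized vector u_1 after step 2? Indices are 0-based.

Step 1: u_0 = a_0 = (0, 3, 1, 0).
Step 2: u_1 = a_1 − (1/2)·u_0 = (-2, -1/2, 3/2, -4).

u_1 = (-2, -1/2, 3/2, -4)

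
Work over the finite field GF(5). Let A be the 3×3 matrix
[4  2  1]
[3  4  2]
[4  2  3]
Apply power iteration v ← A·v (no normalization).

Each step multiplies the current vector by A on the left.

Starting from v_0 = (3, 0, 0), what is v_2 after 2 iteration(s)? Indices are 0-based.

v_0 = (3, 0, 0).
v_1 = A·v_0 = (2, 4, 2).
v_2 = A·v_1 = (3, 1, 2).

v_2 = (3, 1, 2)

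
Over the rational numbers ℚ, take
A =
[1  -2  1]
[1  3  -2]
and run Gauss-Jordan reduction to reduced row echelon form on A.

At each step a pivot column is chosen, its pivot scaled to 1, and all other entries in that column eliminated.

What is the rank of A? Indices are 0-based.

rank = 2

pivot(0,0)=1: scale R0 → (1, -2, 1)
  clear (1,0): R1 −= (1)R0 → (0, 5, -3)
pivot(1,1)=5: scale R1 → (0, 1, -3/5)
  clear (0,1): R0 −= (-2)R1 → (1, 0, -1/5)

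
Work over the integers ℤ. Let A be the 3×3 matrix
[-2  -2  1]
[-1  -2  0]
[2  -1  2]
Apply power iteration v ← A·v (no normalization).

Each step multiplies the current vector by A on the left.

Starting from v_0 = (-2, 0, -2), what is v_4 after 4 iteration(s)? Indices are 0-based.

v_4 = (-170, -86, -76)

v_0 = (-2, 0, -2).
v_1 = A·v_0 = (2, 2, -8).
v_2 = A·v_1 = (-16, -6, -14).
v_3 = A·v_2 = (30, 28, -54).
v_4 = A·v_3 = (-170, -86, -76).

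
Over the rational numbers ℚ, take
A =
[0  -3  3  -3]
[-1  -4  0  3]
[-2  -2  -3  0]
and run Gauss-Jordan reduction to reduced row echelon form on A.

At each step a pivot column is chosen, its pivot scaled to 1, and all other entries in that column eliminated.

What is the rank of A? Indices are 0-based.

rank = 3

step 1: exchange rows 0,1
step 1: normalize row 0 (÷-1) = (1, 4, 0, -3)
  row 2: subtract -2×row0 = (0, 6, -3, -6)
step 2: normalize row 1 (÷-3) = (0, 1, -1, 1)
  row 0: subtract 4×row1 = (1, 0, 4, -7)
  row 2: subtract 6×row1 = (0, 0, 3, -12)
step 3: normalize row 2 (÷3) = (0, 0, 1, -4)
  row 0: subtract 4×row2 = (1, 0, 0, 9)
  row 1: subtract -1×row2 = (0, 1, 0, -3)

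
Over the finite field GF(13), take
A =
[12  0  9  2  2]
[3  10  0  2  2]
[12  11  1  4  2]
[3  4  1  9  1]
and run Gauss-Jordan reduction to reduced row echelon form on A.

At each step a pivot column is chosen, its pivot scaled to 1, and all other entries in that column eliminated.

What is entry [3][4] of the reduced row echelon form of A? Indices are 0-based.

M[3][4] = 12

step 1: normalize row 0 (÷12) = (1, 0, 4, 11, 11)
  row 1: subtract 3×row0 = (0, 10, 1, 8, 8)
  row 2: subtract 12×row0 = (0, 11, 5, 2, 0)
  row 3: subtract 3×row0 = (0, 4, 2, 2, 7)
step 2: normalize row 1 (÷10) = (0, 1, 4, 6, 6)
  row 2: subtract 11×row1 = (0, 0, 0, 1, 12)
  row 3: subtract 4×row1 = (0, 0, 12, 4, 9)
step 3: exchange rows 2,3
step 3: normalize row 2 (÷12) = (0, 0, 1, 9, 4)
  row 0: subtract 4×row2 = (1, 0, 0, 1, 8)
  row 1: subtract 4×row2 = (0, 1, 0, 9, 3)
step 4: normalize row 3 (÷1) = (0, 0, 0, 1, 12)
  row 0: subtract 1×row3 = (1, 0, 0, 0, 9)
  row 1: subtract 9×row3 = (0, 1, 0, 0, 12)
  row 2: subtract 9×row3 = (0, 0, 1, 0, 0)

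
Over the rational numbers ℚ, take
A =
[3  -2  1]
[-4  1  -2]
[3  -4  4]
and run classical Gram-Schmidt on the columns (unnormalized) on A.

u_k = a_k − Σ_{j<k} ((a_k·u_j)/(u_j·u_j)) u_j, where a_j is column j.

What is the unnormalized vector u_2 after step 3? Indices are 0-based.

Step 1: u_0 = a_0 = (3, -4, 3).
Step 2: u_1 = a_1 − (-11/17)·u_0 = (-1/17, -27/17, -35/17).
Step 3: u_2 = a_2 − (23/34)·u_0 − (-87/115)·u_1 = (-247/230, -57/115, 19/46).

u_2 = (-247/230, -57/115, 19/46)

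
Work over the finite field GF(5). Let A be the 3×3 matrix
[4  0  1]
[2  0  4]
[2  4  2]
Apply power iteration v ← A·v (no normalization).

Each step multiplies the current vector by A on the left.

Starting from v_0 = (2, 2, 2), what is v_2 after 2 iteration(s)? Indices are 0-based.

v_2 = (1, 4, 0)

v_0 = (2, 2, 2).
v_1 = A·v_0 = (0, 2, 1).
v_2 = A·v_1 = (1, 4, 0).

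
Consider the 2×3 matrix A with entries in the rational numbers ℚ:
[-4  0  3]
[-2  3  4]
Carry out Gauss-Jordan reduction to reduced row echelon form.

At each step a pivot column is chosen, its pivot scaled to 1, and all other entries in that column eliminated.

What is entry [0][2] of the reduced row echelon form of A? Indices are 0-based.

M[0][2] = -3/4

step 1: normalize row 0 (÷-4) = (1, 0, -3/4)
  row 1: subtract -2×row0 = (0, 3, 5/2)
step 2: normalize row 1 (÷3) = (0, 1, 5/6)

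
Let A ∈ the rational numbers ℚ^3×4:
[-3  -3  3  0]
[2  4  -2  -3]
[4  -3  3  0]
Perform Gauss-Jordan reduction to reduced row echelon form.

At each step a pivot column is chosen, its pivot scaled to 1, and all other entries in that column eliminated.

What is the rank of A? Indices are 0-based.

[1] R0 /= -3  ⇒  (1, 1, -1, 0)
     R1 -= 2·R0  ⇒  (0, 2, 0, -3)
     R2 -= 4·R0  ⇒  (0, -7, 7, 0)
[2] R1 /= 2  ⇒  (0, 1, 0, -3/2)
     R0 -= 1·R1  ⇒  (1, 0, -1, 3/2)
     R2 -= -7·R1  ⇒  (0, 0, 7, -21/2)
[3] R2 /= 7  ⇒  (0, 0, 1, -3/2)
     R0 -= -1·R2  ⇒  (1, 0, 0, 0)

rank = 3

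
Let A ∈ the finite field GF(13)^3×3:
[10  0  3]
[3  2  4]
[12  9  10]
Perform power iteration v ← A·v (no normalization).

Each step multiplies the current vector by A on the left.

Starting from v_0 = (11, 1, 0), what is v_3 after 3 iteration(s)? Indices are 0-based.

v_0 = (11, 1, 0).
v_1 = A·v_0 = (6, 9, 11).
v_2 = A·v_1 = (2, 2, 3).
v_3 = A·v_2 = (3, 9, 7).

v_3 = (3, 9, 7)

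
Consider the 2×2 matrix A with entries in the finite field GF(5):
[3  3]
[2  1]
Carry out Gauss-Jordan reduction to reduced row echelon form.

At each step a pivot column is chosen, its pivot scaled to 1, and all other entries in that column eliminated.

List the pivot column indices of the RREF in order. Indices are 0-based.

pivot columns: 0, 1

step 1: normalize row 0 (÷3) = (1, 1)
  row 1: subtract 2×row0 = (0, 4)
step 2: normalize row 1 (÷4) = (0, 1)
  row 0: subtract 1×row1 = (1, 0)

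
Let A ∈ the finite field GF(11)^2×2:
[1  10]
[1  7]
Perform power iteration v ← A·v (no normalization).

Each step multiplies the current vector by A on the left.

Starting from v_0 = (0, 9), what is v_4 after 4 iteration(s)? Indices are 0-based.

v_0 = (0, 9).
v_1 = A·v_0 = (2, 8).
v_2 = A·v_1 = (5, 3).
v_3 = A·v_2 = (2, 4).
v_4 = A·v_3 = (9, 8).

v_4 = (9, 8)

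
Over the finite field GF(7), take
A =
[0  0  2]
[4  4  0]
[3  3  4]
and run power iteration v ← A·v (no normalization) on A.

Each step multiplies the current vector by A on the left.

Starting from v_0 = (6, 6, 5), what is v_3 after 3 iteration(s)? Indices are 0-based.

v_0 = (6, 6, 5).
v_1 = A·v_0 = (3, 6, 0).
v_2 = A·v_1 = (0, 1, 6).
v_3 = A·v_2 = (5, 4, 6).

v_3 = (5, 4, 6)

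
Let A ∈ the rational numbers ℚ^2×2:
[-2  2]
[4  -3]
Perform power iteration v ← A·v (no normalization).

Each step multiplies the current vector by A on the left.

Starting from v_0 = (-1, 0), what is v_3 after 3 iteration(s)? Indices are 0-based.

v_3 = (64, -108)

v_0 = (-1, 0).
v_1 = A·v_0 = (2, -4).
v_2 = A·v_1 = (-12, 20).
v_3 = A·v_2 = (64, -108).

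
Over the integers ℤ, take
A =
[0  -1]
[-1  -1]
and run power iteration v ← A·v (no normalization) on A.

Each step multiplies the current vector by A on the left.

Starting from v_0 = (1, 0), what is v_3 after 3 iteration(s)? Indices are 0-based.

v_0 = (1, 0).
v_1 = A·v_0 = (0, -1).
v_2 = A·v_1 = (1, 1).
v_3 = A·v_2 = (-1, -2).

v_3 = (-1, -2)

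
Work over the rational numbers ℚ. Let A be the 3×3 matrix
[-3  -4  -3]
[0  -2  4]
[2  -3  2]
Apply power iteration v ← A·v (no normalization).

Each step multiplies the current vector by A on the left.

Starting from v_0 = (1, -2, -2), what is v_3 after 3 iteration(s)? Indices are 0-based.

v_0 = (1, -2, -2).
v_1 = A·v_0 = (11, -4, 4).
v_2 = A·v_1 = (-29, 24, 42).
v_3 = A·v_2 = (-135, 120, -46).

v_3 = (-135, 120, -46)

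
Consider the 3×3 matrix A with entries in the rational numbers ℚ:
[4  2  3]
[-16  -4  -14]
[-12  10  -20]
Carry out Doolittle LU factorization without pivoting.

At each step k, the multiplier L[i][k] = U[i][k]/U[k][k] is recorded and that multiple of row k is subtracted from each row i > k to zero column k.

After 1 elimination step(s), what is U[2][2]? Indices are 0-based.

U[2][2] = -11

k=0: U[0][0]=4
  eliminate (1,0): mult=-4, new row 1: (0, 4, -2); set L[1][0]=-4
  eliminate (2,0): mult=-3, new row 2: (0, 16, -11); set L[2][0]=-3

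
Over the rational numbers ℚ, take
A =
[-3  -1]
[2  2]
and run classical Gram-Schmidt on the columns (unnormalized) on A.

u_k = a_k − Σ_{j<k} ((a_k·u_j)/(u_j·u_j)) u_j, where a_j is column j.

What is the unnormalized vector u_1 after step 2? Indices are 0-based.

u_1 = (8/13, 12/13)

Step 1: u_0 = a_0 = (-3, 2).
Step 2: u_1 = a_1 − (7/13)·u_0 = (8/13, 12/13).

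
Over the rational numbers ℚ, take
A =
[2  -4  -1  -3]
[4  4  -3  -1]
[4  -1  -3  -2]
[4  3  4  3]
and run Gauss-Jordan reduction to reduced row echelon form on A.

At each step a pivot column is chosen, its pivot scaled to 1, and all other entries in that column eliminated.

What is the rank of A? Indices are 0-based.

step 1: normalize row 0 (÷2) = (1, -2, -1/2, -3/2)
  row 1: subtract 4×row0 = (0, 12, -1, 5)
  row 2: subtract 4×row0 = (0, 7, -1, 4)
  row 3: subtract 4×row0 = (0, 11, 6, 9)
step 2: normalize row 1 (÷12) = (0, 1, -1/12, 5/12)
  row 0: subtract -2×row1 = (1, 0, -2/3, -2/3)
  row 2: subtract 7×row1 = (0, 0, -5/12, 13/12)
  row 3: subtract 11×row1 = (0, 0, 83/12, 53/12)
step 3: normalize row 2 (÷-5/12) = (0, 0, 1, -13/5)
  row 0: subtract -2/3×row2 = (1, 0, 0, -12/5)
  row 1: subtract -1/12×row2 = (0, 1, 0, 1/5)
  row 3: subtract 83/12×row2 = (0, 0, 0, 112/5)
step 4: normalize row 3 (÷112/5) = (0, 0, 0, 1)
  row 0: subtract -12/5×row3 = (1, 0, 0, 0)
  row 1: subtract 1/5×row3 = (0, 1, 0, 0)
  row 2: subtract -13/5×row3 = (0, 0, 1, 0)

rank = 4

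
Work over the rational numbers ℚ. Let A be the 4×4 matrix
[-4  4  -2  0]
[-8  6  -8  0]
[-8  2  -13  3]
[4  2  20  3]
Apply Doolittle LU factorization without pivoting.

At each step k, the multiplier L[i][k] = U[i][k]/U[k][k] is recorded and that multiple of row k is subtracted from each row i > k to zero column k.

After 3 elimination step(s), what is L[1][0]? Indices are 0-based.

L[1][0] = 2

[col 0] pivot -4
  R1 -= 2*R0 → (0, -2, -4, 0)  (L[1][0] := 2)
  R2 -= 2*R0 → (0, -6, -9, 3)  (L[2][0] := 2)
  R3 -= -1*R0 → (0, 6, 18, 3)  (L[3][0] := -1)
[col 1] pivot -2
  R2 -= 3*R1 → (0, 0, 3, 3)  (L[2][1] := 3)
  R3 -= -3*R1 → (0, 0, 6, 3)  (L[3][1] := -3)
[col 2] pivot 3
  R3 -= 2*R2 → (0, 0, 0, -3)  (L[3][2] := 2)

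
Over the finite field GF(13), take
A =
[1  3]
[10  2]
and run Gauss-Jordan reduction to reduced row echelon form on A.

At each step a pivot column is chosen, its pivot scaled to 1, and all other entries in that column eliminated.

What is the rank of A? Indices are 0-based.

pivot(0,0)=1: scale R0 → (1, 3)
  clear (1,0): R1 −= (10)R0 → (0, 11)
pivot(1,1)=11: scale R1 → (0, 1)
  clear (0,1): R0 −= (3)R1 → (1, 0)

rank = 2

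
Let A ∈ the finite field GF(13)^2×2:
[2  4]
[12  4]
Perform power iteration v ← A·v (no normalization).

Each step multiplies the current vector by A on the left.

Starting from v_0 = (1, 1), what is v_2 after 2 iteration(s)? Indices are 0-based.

v_2 = (11, 6)

v_0 = (1, 1).
v_1 = A·v_0 = (6, 3).
v_2 = A·v_1 = (11, 6).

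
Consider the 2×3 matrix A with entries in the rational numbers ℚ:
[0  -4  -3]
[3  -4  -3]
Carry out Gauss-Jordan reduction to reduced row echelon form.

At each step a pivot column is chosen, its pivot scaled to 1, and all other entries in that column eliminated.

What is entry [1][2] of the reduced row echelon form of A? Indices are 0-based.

M[1][2] = 3/4

pivot(0,0): swap R0↔R1
pivot(0,0)=3: scale R0 → (1, -4/3, -1)
pivot(1,1)=-4: scale R1 → (0, 1, 3/4)
  clear (0,1): R0 −= (-4/3)R1 → (1, 0, 0)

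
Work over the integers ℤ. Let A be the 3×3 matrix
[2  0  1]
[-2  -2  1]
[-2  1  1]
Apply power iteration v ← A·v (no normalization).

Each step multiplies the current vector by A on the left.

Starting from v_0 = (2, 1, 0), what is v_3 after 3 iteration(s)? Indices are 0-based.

v_0 = (2, 1, 0).
v_1 = A·v_0 = (4, -6, -3).
v_2 = A·v_1 = (5, 1, -17).
v_3 = A·v_2 = (-7, -29, -26).

v_3 = (-7, -29, -26)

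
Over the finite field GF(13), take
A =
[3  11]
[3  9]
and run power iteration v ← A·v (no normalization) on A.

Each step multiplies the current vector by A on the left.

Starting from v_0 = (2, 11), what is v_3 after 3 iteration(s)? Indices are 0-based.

v_0 = (2, 11).
v_1 = A·v_0 = (10, 1).
v_2 = A·v_1 = (2, 0).
v_3 = A·v_2 = (6, 6).

v_3 = (6, 6)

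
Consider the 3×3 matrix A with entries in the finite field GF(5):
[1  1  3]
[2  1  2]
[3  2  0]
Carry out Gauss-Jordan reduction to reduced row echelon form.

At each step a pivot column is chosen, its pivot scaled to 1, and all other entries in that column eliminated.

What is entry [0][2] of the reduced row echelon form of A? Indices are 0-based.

M[0][2] = 4

step 1: normalize row 0 (÷1) = (1, 1, 3)
  row 1: subtract 2×row0 = (0, 4, 1)
  row 2: subtract 3×row0 = (0, 4, 1)
step 2: normalize row 1 (÷4) = (0, 1, 4)
  row 0: subtract 1×row1 = (1, 0, 4)
  row 2: subtract 4×row1 = (0, 0, 0)
skip col 2 (zero from row 2)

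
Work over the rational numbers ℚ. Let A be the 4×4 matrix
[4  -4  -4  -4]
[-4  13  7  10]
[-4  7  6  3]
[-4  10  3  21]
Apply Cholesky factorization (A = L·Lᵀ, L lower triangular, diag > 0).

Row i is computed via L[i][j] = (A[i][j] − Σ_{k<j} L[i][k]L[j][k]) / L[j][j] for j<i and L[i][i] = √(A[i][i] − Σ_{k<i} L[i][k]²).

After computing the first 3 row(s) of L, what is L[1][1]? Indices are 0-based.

L[1][1] = 3

Step 1: L[0][0] = √(4) = 2.
  L[1][0] = (-4) / L[0][0] = -2.
Step 2: L[1][1] = √(9) = 3.
  L[2][0] = (-4) / L[0][0] = -2.
  L[2][1] = (3) / L[1][1] = 1.
Step 3: L[2][2] = √(1) = 1.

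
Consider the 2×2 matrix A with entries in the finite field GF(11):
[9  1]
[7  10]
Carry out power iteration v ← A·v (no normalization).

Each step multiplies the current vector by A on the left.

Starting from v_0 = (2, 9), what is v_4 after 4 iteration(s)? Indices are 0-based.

v_4 = (9, 4)

v_0 = (2, 9).
v_1 = A·v_0 = (5, 5).
v_2 = A·v_1 = (6, 8).
v_3 = A·v_2 = (7, 1).
v_4 = A·v_3 = (9, 4).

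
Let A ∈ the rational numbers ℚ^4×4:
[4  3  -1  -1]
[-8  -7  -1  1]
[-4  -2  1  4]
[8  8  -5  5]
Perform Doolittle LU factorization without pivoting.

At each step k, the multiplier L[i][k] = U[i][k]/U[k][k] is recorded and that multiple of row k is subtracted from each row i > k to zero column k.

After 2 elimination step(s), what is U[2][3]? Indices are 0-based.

k=0: U[0][0]=4
  eliminate (1,0): mult=-2, new row 1: (0, -1, -3, -1); set L[1][0]=-2
  eliminate (2,0): mult=-1, new row 2: (0, 1, 0, 3); set L[2][0]=-1
  eliminate (3,0): mult=2, new row 3: (0, 2, -3, 7); set L[3][0]=2
k=1: U[1][1]=-1
  eliminate (2,1): mult=-1, new row 2: (0, 0, -3, 2); set L[2][1]=-1
  eliminate (3,1): mult=-2, new row 3: (0, 0, -9, 5); set L[3][1]=-2

U[2][3] = 2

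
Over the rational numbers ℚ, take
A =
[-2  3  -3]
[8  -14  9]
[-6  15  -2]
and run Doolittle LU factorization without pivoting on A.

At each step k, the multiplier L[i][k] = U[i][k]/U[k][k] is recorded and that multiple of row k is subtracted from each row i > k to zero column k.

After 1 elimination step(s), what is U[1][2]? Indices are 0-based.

k=0: U[0][0]=-2
  eliminate (1,0): mult=-4, new row 1: (0, -2, -3); set L[1][0]=-4
  eliminate (2,0): mult=3, new row 2: (0, 6, 7); set L[2][0]=3

U[1][2] = -3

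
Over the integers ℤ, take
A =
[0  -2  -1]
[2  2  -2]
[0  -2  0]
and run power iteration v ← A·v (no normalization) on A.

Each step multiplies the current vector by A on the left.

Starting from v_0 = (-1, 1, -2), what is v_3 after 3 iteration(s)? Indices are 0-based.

v_0 = (-1, 1, -2).
v_1 = A·v_0 = (0, 4, -2).
v_2 = A·v_1 = (-6, 12, -8).
v_3 = A·v_2 = (-16, 28, -24).

v_3 = (-16, 28, -24)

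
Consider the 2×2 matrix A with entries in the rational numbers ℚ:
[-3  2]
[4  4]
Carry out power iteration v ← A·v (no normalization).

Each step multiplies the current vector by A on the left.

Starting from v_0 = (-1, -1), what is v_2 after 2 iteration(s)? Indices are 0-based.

v_0 = (-1, -1).
v_1 = A·v_0 = (1, -8).
v_2 = A·v_1 = (-19, -28).

v_2 = (-19, -28)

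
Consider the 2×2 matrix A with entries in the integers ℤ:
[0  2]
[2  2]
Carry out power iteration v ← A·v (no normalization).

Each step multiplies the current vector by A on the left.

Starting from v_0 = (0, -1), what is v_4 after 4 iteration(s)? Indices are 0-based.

v_4 = (-48, -80)

v_0 = (0, -1).
v_1 = A·v_0 = (-2, -2).
v_2 = A·v_1 = (-4, -8).
v_3 = A·v_2 = (-16, -24).
v_4 = A·v_3 = (-48, -80).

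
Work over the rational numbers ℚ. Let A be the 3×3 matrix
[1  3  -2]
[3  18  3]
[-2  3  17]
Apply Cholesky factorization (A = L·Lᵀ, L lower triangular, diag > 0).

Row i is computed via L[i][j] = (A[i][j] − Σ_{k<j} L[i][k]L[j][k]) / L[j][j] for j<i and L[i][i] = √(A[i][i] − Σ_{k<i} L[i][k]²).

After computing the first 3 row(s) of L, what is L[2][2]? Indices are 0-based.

L[2][2] = 2

Step 1: L[0][0] = √(1) = 1.
  L[1][0] = (3) / L[0][0] = 3.
Step 2: L[1][1] = √(9) = 3.
  L[2][0] = (-2) / L[0][0] = -2.
  L[2][1] = (9) / L[1][1] = 3.
Step 3: L[2][2] = √(4) = 2.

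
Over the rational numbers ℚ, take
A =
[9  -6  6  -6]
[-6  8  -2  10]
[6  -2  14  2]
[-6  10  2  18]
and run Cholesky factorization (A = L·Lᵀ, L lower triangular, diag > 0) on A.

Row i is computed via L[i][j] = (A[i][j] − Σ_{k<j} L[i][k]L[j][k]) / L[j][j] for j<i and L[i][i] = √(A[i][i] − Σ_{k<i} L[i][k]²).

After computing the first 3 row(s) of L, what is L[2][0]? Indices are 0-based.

Step 1: L[0][0] = √(9) = 3.
  L[1][0] = (-6) / L[0][0] = -2.
Step 2: L[1][1] = √(4) = 2.
  L[2][0] = (6) / L[0][0] = 2.
  L[2][1] = (2) / L[1][1] = 1.
Step 3: L[2][2] = √(9) = 3.

L[2][0] = 2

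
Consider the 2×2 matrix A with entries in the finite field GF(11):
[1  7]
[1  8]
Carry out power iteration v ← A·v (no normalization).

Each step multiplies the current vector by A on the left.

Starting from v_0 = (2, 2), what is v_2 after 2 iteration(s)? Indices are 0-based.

v_2 = (10, 6)

v_0 = (2, 2).
v_1 = A·v_0 = (5, 7).
v_2 = A·v_1 = (10, 6).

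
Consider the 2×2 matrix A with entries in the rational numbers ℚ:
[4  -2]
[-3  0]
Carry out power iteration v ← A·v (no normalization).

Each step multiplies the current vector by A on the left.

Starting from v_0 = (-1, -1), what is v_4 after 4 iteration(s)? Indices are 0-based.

v_4 = (-356, 204)

v_0 = (-1, -1).
v_1 = A·v_0 = (-2, 3).
v_2 = A·v_1 = (-14, 6).
v_3 = A·v_2 = (-68, 42).
v_4 = A·v_3 = (-356, 204).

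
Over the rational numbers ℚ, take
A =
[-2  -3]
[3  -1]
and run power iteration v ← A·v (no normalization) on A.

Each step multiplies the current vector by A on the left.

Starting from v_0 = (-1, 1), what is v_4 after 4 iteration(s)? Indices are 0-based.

v_0 = (-1, 1).
v_1 = A·v_0 = (-1, -4).
v_2 = A·v_1 = (14, 1).
v_3 = A·v_2 = (-31, 41).
v_4 = A·v_3 = (-61, -134).

v_4 = (-61, -134)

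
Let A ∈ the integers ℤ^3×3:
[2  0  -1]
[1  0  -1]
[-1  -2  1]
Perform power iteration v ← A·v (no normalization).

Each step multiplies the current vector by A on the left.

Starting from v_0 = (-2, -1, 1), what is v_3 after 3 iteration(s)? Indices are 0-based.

v_3 = (-46, -31, 51)

v_0 = (-2, -1, 1).
v_1 = A·v_0 = (-5, -3, 5).
v_2 = A·v_1 = (-15, -10, 16).
v_3 = A·v_2 = (-46, -31, 51).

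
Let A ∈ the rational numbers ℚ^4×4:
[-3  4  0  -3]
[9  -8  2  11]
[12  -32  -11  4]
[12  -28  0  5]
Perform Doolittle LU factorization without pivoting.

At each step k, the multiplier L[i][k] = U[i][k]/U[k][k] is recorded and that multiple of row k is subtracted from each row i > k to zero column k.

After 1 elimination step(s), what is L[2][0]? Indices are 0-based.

k=0: U[0][0]=-3
  eliminate (1,0): mult=-3, new row 1: (0, 4, 2, 2); set L[1][0]=-3
  eliminate (2,0): mult=-4, new row 2: (0, -16, -11, -8); set L[2][0]=-4
  eliminate (3,0): mult=-4, new row 3: (0, -12, 0, -7); set L[3][0]=-4

L[2][0] = -4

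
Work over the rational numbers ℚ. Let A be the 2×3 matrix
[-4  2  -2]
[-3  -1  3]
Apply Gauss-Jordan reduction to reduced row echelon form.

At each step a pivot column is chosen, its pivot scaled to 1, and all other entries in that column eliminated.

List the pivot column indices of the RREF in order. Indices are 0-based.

pivot columns: 0, 1

pivot(0,0)=-4: scale R0 → (1, -1/2, 1/2)
  clear (1,0): R1 −= (-3)R0 → (0, -5/2, 9/2)
pivot(1,1)=-5/2: scale R1 → (0, 1, -9/5)
  clear (0,1): R0 −= (-1/2)R1 → (1, 0, -2/5)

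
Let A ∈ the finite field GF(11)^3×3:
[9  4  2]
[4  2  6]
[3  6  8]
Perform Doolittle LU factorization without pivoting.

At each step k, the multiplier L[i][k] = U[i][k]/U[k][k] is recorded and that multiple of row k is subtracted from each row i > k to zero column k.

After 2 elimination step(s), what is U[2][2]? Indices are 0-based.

U[2][2] = 10

k=0: U[0][0]=9
  eliminate (1,0): mult=9, new row 1: (0, 10, 10); set L[1][0]=9
  eliminate (2,0): mult=4, new row 2: (0, 1, 0); set L[2][0]=4
k=1: U[1][1]=10
  eliminate (2,1): mult=10, new row 2: (0, 0, 10); set L[2][1]=10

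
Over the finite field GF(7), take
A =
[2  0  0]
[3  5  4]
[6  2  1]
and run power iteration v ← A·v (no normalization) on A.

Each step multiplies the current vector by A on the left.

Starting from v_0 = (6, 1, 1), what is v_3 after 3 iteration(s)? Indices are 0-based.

v_3 = (6, 1, 4)

v_0 = (6, 1, 1).
v_1 = A·v_0 = (5, 6, 4).
v_2 = A·v_1 = (3, 5, 4).
v_3 = A·v_2 = (6, 1, 4).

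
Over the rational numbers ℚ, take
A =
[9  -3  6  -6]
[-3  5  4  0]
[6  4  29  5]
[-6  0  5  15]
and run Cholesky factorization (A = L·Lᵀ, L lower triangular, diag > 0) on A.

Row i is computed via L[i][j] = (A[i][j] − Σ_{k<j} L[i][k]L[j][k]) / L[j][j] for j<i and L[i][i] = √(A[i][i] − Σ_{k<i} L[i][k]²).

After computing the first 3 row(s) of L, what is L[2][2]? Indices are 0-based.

Step 1: L[0][0] = √(9) = 3.
  L[1][0] = (-3) / L[0][0] = -1.
Step 2: L[1][1] = √(4) = 2.
  L[2][0] = (6) / L[0][0] = 2.
  L[2][1] = (6) / L[1][1] = 3.
Step 3: L[2][2] = √(16) = 4.

L[2][2] = 4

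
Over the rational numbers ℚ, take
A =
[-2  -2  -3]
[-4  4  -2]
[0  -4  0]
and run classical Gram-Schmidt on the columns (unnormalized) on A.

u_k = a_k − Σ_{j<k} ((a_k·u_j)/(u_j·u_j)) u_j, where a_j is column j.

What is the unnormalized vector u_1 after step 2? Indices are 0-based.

u_1 = (-16/5, 8/5, -4)

Step 1: u_0 = a_0 = (-2, -4, 0).
Step 2: u_1 = a_1 − (-3/5)·u_0 = (-16/5, 8/5, -4).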